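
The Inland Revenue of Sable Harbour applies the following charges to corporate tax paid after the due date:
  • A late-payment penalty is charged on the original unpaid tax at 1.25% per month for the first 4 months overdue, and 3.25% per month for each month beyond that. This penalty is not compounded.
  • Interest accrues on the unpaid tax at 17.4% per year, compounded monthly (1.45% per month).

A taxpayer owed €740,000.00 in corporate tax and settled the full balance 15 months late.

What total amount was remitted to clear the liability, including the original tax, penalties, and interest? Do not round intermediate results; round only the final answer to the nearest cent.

Penalty, months 1–4: 4 × 1.25% × €740,000.00 = €37,000.00
Penalty, months 5–15: 11 × 3.25% × €740,000.00 = €264,550.00
Interest: €740,000.00 × ((1 + 0.0145)^15 − 1) = €740,000.00 × 0.2410257… = €178,359.0080…
Total = €740,000.00 + €301,550.0000 + €178,359.0080… = €1,219,909.01

€1,219,909.01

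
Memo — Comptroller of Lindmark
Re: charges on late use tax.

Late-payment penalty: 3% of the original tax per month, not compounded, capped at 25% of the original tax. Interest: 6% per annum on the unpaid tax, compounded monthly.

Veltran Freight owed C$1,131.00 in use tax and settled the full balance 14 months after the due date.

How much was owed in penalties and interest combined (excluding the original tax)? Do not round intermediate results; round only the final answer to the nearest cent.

Penalty (uncapped): 14 × 3% × C$1,131.00 = C$475.02; cap = 25% × C$1,131.00 = C$282.75 → penalty = C$282.75
Interest (6%/yr ÷ 12 = 0.5%/month): C$1,131.00 × ((1 + 0.005)^14 − 1) = C$81.7952…
Penalties + interest = C$282.7500 + C$81.7952… = C$364.55

C$364.55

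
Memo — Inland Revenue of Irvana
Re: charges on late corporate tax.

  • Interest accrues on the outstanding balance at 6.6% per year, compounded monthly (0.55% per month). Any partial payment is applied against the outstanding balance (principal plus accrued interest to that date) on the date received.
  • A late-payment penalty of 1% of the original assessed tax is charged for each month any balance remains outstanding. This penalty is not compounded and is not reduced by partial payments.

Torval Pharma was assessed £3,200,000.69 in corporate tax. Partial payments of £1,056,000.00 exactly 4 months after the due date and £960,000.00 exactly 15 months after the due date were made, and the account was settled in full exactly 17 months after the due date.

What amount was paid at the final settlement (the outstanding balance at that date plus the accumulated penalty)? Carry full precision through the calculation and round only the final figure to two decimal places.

Balance at month 4: £3,200,000.6900 × (1 + 0.0055)^4 = £3,270,983.6378…
After £1,056,000.00 payment: £3,270,983.6378… − £1,056,000.00 = £2,214,983.6378…
Balance at month 15: £2,214,983.6378… × (1 + 0.0055)^11 = £2,352,736.8064…
After £960,000.00 payment: £2,352,736.8064… − £960,000.00 = £1,392,736.8064…
Balance at month 17: £1,392,736.8064… × (1 + 0.0055)^2 = £1,408,099.0416…
Penalty: 17 × 1% × £3,200,000.69 = £544,000.12…
Final settlement = outstanding balance + penalty = £1,408,099.0416… + £544,000.12… = £1,952,099.16

£1,952,099.16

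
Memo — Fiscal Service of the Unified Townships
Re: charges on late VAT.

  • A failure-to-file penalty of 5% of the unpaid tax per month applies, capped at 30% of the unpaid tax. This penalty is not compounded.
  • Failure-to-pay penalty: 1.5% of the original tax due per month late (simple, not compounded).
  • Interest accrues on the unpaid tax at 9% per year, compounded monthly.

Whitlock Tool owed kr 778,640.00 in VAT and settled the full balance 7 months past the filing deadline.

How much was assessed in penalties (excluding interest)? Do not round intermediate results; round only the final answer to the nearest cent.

kr 315,349.20

Failure-to-file: 7 × 5% × kr 778,640.00 = kr 272,524.00, capped at 30% × kr 778,640.00 = kr 233,592.00
Failure-to-pay penalty: 7 × 1.5% × kr 778,640.00 = kr 81,757.20
Total penalty = kr 233,592.00 + kr 81,757.20 = kr 315,349.20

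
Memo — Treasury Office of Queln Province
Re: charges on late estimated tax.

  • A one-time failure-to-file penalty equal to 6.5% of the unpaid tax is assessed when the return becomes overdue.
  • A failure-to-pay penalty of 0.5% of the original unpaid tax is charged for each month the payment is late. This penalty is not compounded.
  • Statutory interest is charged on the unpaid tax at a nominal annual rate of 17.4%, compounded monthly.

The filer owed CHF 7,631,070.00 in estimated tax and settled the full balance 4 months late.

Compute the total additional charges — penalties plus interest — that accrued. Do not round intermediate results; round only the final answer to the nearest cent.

CHF 1,100,963.00

Failure-to-file penalty: 6.5% × CHF 7,631,070.00 = CHF 496,019.55
Failure-to-pay penalty = 0.5% × CHF 7,631,070.00 × 4 mo = CHF 152,621.40
Interest (17.4%/yr ÷ 12 = 1.45%/month): CHF 7,631,070.00 × ((1 + 0.0145)^4 − 1) = CHF 452,322.0492…
Penalties + interest = CHF 648,640.9500 + CHF 452,322.0492… = CHF 1,100,963.00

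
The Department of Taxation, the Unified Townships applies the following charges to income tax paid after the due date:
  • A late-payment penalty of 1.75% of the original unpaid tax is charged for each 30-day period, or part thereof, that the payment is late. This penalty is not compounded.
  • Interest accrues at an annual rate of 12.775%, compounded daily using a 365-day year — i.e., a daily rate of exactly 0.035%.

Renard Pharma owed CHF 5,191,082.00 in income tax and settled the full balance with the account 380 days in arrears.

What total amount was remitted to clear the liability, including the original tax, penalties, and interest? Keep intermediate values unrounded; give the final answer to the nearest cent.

Penalty periods: ⌈380/30⌉ = 13; penalty = 13 × 1.75% × CHF 5,191,082.00 = CHF 1,180,971.16…
Interest: CHF 5,191,082.00 × ((1 + 0.00035)^380 − 1) = CHF 5,191,082.00 × 0.14222342… = CHF 738,293.4302…
Total = CHF 5,191,082.00 + CHF 1,180,971.1550 + CHF 738,293.4302… = CHF 7,110,346.59

CHF 7,110,346.59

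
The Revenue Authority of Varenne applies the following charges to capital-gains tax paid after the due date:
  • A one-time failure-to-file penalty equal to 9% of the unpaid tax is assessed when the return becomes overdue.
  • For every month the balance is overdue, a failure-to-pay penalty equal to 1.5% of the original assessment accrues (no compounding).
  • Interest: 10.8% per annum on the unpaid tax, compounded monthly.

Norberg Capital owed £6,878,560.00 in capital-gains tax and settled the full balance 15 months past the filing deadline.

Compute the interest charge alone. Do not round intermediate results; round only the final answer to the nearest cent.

Interest (10.8%/yr ÷ 12 = 0.9%/month): £6,878,560.00 × ((1 + 0.009)^15 − 1) = £989,452.1778…

£989,452.18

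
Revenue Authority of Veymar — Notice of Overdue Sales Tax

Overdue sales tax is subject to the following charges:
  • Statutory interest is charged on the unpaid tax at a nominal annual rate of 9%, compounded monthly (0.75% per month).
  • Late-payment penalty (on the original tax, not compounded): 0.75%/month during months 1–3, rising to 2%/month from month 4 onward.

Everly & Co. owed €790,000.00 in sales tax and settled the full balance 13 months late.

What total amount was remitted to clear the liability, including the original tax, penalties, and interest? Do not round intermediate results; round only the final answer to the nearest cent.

€1,046,363.26

Penalty, months 1–3: 3 × 0.75% × €790,000.00 = €17,775.00
Penalty, months 4–13: 10 × 2% × €790,000.00 = €158,000.00
Interest: €790,000.00 × ((1 + 0.0075)^13 − 1) = €790,000.00 × 0.1020104… = €80,588.2550…
Total = €790,000.00 + €175,775.0000 + €80,588.2550… = €1,046,363.26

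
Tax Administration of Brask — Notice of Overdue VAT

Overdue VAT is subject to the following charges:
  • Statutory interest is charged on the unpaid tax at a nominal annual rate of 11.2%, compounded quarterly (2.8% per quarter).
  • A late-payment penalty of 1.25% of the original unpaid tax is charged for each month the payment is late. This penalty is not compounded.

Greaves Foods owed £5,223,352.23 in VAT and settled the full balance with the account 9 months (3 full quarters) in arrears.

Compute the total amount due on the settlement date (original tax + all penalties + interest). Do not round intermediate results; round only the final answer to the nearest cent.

£6,262,140.93

Late-payment penalty = 1.25% × £5,223,352.23 × 9 mo = £587,627.13…
Interest: £5,223,352.23 × ((1 + 0.028)^3 − 1) = £5,223,352.23 × 0.0863740… = £451,161.5748…
Total = £5,223,352.23 + £587,627.1259… + £451,161.5748… = £6,262,140.93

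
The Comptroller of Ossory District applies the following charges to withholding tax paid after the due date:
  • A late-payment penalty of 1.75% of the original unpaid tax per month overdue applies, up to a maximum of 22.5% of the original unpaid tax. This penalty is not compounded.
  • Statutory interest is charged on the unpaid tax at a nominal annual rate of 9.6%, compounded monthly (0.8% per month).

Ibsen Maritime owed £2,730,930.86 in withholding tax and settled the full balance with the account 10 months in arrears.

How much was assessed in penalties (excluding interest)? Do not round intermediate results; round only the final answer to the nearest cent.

£477,912.90

Penalty: 10 × 1.75% × £2,730,930.86 = £477,912.90… (below the 22.5% cap of £614,459.44…)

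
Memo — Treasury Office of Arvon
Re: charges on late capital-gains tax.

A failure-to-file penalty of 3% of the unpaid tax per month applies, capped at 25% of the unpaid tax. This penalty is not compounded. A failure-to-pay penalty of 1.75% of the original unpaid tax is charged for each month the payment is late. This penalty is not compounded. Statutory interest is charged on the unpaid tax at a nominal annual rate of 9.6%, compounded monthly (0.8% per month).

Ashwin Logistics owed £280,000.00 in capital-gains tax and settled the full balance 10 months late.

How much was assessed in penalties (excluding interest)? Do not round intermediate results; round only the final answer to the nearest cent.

Failure-to-file: 10 × 3% × £280,000.00 = £84,000.00, capped at 25% × £280,000.00 = £70,000.00
Failure-to-pay penalty = 1.75% × £280,000.00 × 10 mo = £49,000.00
Total penalty = £70,000.00 + £49,000.00 = £119,000.00

£119,000.00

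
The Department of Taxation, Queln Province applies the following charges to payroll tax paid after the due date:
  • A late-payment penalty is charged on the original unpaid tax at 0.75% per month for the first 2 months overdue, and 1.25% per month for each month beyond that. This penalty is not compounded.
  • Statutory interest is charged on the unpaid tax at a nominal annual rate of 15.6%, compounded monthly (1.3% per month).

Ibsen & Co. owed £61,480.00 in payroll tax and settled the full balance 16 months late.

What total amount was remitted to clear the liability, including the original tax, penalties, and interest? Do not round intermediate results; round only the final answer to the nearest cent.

£87,274.79

Penalty, months 1–2: 2 × 0.75% × £61,480.00 = £922.20
Penalty, months 3–16: 14 × 1.25% × £61,480.00 = £10,759.00
Interest: £61,480.00 × ((1 + 0.013)^16 − 1) = £61,480.00 × 0.2295640… = £14,113.5924…
Total = £61,480.00 + £11,681.2000 + £14,113.5924… = £87,274.79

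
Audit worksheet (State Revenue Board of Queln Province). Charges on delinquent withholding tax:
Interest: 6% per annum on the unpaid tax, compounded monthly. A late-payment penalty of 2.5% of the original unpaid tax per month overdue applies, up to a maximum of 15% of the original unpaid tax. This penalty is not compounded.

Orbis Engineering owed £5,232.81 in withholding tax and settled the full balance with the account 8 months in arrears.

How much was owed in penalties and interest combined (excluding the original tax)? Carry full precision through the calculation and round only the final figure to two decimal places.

£997.93

Penalty (uncapped): 8 × 2.5% × £5,232.81 = £1,046.56…; cap = 15% × £5,232.81 = £784.92… → penalty = £784.92…
Interest (6%/yr ÷ 12 = 0.5%/month): £5,232.81 × ((1 + 0.005)^8 − 1) = £213.0122…
Penalties + interest = £784.9215 + £213.0122… = £997.93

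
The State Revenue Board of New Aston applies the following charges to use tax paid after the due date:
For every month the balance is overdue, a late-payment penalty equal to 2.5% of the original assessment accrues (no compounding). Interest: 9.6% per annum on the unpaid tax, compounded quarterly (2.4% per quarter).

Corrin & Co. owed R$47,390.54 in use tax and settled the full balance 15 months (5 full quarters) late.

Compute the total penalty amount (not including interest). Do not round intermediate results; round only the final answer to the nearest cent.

Late-payment penalty = 2.5% × R$47,390.54 × 15 mo = R$17,771.45…

R$17,771.45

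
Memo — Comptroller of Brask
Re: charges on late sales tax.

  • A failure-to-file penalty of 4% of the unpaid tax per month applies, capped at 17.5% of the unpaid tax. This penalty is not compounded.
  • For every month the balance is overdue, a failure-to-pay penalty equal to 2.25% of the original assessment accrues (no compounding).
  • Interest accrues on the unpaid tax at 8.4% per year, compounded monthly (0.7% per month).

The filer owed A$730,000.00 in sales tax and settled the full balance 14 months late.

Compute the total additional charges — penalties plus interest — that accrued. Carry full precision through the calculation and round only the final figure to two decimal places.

A$432,587.99

Failure-to-file: 14 × 4% × A$730,000.00 = A$408,800.00, capped at 17.5% × A$730,000.00 = A$127,750.00
Failure-to-pay penalty = 2.25% × A$730,000.00 × 14 mo = A$229,950.00
Interest: A$730,000.00 × ((1 + 0.007)^14 − 1) = A$730,000.00 × 0.1025863… = A$74,887.9913…
Penalties + interest = A$357,700.0000 + A$74,887.9913… = A$432,587.99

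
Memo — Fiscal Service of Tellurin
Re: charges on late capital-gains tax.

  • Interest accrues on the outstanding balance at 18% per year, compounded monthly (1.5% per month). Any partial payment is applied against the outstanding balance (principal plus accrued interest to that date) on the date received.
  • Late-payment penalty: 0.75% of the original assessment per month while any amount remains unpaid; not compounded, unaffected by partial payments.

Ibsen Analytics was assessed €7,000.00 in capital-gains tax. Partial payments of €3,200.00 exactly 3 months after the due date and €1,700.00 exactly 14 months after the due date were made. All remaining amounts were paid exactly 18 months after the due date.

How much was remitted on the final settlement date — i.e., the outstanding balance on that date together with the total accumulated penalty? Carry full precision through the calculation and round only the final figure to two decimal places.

Balance at month 3: €7,000.0000 × (1 + 0.015)^3 = €7,319.7486…
After €3,200.00 payment: €7,319.7486… − €3,200.00 = €4,119.7486…
Balance at month 14: €4,119.7486… × (1 + 0.015)^11 = €4,852.8535…
After €1,700.00 payment: €4,852.8535… − €1,700.00 = €3,152.8535…
Balance at month 18: €3,152.8535… × (1 + 0.015)^4 = €3,346.3238…
Penalty: 18 × 0.75% × €7,000.00 = €945.00
Final settlement = outstanding balance + penalty = €3,346.3238… + €945.00 = €4,291.32

€4,291.32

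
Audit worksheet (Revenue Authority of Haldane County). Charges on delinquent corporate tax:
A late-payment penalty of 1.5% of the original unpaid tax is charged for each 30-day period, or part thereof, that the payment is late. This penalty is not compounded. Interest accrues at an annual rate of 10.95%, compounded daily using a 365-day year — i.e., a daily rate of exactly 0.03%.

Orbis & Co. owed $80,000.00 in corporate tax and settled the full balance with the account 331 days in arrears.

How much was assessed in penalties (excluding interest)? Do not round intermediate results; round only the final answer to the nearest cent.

$14,400.00

Penalty periods: ⌈331/30⌉ = 12; penalty = 12 × 1.5% × $80,000.00 = $14,400.00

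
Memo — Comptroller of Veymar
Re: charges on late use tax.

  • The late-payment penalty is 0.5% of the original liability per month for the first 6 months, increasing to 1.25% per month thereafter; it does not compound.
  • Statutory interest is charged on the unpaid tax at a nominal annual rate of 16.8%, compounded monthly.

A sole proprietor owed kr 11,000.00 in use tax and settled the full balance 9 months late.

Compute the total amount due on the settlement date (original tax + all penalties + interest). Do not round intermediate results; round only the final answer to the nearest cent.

Penalty, months 1–6: 6 × 0.5% × kr 11,000.00 = kr 330.00
Penalty, months 7–9: 3 × 1.25% × kr 11,000.00 = kr 412.50
Interest (16.8%/yr ÷ 12 = 1.4%/month): kr 11,000.00 × ((1 + 0.014)^9 − 1) = kr 1,466.2055…
Total = kr 11,000.00 + kr 742.5000 + kr 1,466.2055… = kr 13,208.71

kr 13,208.71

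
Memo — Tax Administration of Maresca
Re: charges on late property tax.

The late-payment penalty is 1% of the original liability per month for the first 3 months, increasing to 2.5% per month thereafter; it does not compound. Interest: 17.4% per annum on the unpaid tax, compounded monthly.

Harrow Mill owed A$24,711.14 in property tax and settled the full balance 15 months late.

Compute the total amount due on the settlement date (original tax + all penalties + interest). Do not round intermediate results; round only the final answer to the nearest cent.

Penalty, months 1–3: 3 × 1% × A$24,711.14 = A$741.33…
Penalty, months 4–15: 12 × 2.5% × A$24,711.14 = A$7,413.34…
Interest (17.4%/yr ÷ 12 = 1.45%/month): A$24,711.14 × ((1 + 0.0145)^15 − 1) = A$5,956.0195…
Total = A$24,711.14 + A$8,154.6762 + A$5,956.0195… = A$38,821.84

A$38,821.84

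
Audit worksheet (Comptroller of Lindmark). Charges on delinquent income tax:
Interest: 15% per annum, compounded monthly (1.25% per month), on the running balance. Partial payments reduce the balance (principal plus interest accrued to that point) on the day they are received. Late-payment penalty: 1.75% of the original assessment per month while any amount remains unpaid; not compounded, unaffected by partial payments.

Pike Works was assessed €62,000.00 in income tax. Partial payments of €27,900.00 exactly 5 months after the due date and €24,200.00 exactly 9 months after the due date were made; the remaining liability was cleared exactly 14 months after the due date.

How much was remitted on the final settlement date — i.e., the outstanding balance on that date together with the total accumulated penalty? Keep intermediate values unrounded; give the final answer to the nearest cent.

Balance at month 5: €62,000.0000 × (1 + 0.0125)^5 = €65,973.0935…
After €27,900.00 payment: €65,973.0935… − €27,900.00 = €38,073.0935…
Balance at month 9: €38,073.0935… × (1 + 0.0125)^4 = €40,012.7401…
After €24,200.00 payment: €40,012.7401… − €24,200.00 = €15,812.7401…
Balance at month 14: €15,812.7401… × (1 + 0.0125)^5 = €16,826.0545…
Penalty: 14 × 1.75% × €62,000.00 = €15,190.00
Final settlement = outstanding balance + penalty = €16,826.0545… + €15,190.00 = €32,016.05

€32,016.05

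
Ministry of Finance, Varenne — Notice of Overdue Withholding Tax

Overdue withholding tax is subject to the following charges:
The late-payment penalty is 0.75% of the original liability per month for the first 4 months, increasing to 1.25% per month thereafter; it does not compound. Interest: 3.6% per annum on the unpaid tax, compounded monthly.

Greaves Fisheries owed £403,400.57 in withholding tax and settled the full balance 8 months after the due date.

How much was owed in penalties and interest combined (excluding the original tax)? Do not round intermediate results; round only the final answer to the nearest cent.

Penalty, months 1–4: 4 × 0.75% × £403,400.57 = £12,102.02…
Penalty, months 5–8: 4 × 1.25% × £403,400.57 = £20,170.03…
Interest (3.6%/yr ÷ 12 = 0.3%/month): £403,400.57 × ((1 + 0.003)^8 − 1) = £9,783.8829…
Penalties + interest = £32,272.0456 + £9,783.8829… = £42,055.93

£42,055.93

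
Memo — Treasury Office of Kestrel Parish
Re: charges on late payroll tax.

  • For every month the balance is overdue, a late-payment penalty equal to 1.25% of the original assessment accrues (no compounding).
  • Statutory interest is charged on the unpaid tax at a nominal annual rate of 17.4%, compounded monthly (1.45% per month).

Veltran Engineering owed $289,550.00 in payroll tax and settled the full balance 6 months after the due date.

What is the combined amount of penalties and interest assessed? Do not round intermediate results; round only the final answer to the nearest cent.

$47,838.12

Late-payment penalty: 6 × 1.25% × $289,550.00 = $21,716.25
Interest: $289,550.00 × ((1 + 0.0145)^6 − 1) = $289,550.00 × 0.0902154… = $26,121.8660…
Penalties + interest = $21,716.2500 + $26,121.8660… = $47,838.12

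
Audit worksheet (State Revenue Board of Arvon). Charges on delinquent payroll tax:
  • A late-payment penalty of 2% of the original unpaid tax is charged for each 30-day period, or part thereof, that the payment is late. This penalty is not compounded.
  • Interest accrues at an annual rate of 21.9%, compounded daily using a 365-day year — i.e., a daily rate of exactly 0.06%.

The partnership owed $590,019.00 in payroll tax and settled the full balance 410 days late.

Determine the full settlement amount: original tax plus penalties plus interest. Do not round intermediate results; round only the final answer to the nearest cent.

$919,724.70

Penalty periods: ⌈410/30⌉ = 14; penalty = 14 × 2% × $590,019.00 = $165,205.32
Interest: $590,019.00 × ((1 + 0.0006)^410 − 1) = $590,019.00 × 0.27880523… = $164,500.3842…
Total = $590,019.00 + $165,205.3200 + $164,500.3842… = $919,724.70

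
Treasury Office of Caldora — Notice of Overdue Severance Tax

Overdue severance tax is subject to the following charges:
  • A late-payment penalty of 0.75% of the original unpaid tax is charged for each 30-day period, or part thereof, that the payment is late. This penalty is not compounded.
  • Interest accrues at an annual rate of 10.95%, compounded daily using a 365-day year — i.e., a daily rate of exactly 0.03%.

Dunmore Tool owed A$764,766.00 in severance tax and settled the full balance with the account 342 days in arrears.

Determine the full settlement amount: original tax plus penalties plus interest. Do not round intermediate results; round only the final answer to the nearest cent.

A$916,213.42

Penalty periods: ⌈342/30⌉ = 12; penalty = 12 × 0.75% × A$764,766.00 = A$68,828.94
Interest: A$764,766.00 × ((1 + 0.0003)^342 − 1) = A$764,766.00 × 0.10803105… = A$82,618.4754…
Total = A$764,766.00 + A$68,828.9400 + A$82,618.4754… = A$916,213.42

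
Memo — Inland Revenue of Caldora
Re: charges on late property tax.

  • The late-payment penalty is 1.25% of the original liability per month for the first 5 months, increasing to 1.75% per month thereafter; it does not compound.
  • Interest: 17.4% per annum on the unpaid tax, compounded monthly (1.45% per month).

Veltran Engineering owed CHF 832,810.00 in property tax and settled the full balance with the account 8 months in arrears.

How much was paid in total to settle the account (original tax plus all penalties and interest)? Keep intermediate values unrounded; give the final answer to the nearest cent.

CHF 1,030,236.65

Penalty, months 1–5: 5 × 1.25% × CHF 832,810.00 = CHF 52,050.63…
Penalty, months 6–8: 3 × 1.75% × CHF 832,810.00 = CHF 43,722.53…
Interest: CHF 832,810.00 × ((1 + 0.0145)^8 − 1) = CHF 832,810.00 × 0.1220609… = CHF 101,653.4994…
Total = CHF 832,810.00 + CHF 95,773.1500 + CHF 101,653.4994… = CHF 1,030,236.65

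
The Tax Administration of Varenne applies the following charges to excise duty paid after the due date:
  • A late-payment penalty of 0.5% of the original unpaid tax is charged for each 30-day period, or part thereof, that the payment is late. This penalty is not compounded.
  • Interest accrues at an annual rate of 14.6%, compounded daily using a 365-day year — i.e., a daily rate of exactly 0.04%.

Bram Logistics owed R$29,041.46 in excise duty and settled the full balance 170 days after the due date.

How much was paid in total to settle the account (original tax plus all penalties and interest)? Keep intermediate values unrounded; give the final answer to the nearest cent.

R$31,955.79

Penalty periods: ⌈170/30⌉ = 6; penalty = 6 × 0.5% × R$29,041.46 = R$871.24…
Interest: R$29,041.46 × ((1 + 0.0004)^170 − 1) = R$29,041.46 × 0.07035076… = R$2,043.0887…
Total = R$29,041.46 + R$871.2438 + R$2,043.0887… = R$31,955.79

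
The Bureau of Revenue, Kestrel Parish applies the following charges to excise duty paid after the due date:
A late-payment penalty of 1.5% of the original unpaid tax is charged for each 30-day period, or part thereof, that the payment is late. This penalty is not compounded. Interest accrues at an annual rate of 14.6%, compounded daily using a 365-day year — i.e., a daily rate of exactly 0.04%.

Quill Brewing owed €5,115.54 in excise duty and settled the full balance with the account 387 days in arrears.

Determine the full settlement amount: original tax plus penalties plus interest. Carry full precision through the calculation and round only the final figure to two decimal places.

Penalty periods: ⌈387/30⌉ = 13; penalty = 13 × 1.5% × €5,115.54 = €997.53…
Interest: €5,115.54 × ((1 + 0.0004)^387 − 1) = €5,115.54 × 0.16738832… = €856.2816…
Total = €5,115.54 + €997.5303 + €856.2816… = €6,969.35

€6,969.35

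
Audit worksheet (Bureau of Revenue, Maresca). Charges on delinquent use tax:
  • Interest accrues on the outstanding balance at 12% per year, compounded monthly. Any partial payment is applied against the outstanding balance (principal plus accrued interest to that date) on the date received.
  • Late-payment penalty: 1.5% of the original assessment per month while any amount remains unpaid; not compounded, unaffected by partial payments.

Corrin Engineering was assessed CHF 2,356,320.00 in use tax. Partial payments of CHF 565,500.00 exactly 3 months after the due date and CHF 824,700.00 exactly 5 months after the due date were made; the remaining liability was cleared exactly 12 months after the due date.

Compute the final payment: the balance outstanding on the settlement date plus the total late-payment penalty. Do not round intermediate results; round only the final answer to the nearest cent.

Monthly rate = 12% ÷ 12 = 1%
Balance at month 3: CHF 2,356,320.0000 × (1 + 0.01)^3 = CHF 2,427,718.8523…
After CHF 565,500.00 payment: CHF 2,427,718.8523… − CHF 565,500.00 = CHF 1,862,218.8523…
Balance at month 5: CHF 1,862,218.8523… × (1 + 0.01)^2 = CHF 1,899,649.4513…
After CHF 824,700.00 payment: CHF 1,899,649.4513… − CHF 824,700.00 = CHF 1,074,949.4513…
Balance at month 12: CHF 1,074,949.4513… × (1 + 0.01)^7 = CHF 1,152,491.3084…
Penalty: 12 × 1.5% × CHF 2,356,320.00 = CHF 424,137.60
Final settlement = outstanding balance + penalty = CHF 1,152,491.3084… + CHF 424,137.60 = CHF 1,576,628.91

CHF 1,576,628.91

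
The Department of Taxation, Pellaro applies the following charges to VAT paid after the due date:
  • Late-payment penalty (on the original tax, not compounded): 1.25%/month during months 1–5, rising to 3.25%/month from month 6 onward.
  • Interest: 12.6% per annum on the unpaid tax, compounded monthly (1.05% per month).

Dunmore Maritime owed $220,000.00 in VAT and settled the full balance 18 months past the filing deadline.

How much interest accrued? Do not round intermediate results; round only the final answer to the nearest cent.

Interest: $220,000.00 × ((1 + 0.0105)^18 − 1) = $220,000.00 × 0.2068512… = $45,507.2608…

$45,507.26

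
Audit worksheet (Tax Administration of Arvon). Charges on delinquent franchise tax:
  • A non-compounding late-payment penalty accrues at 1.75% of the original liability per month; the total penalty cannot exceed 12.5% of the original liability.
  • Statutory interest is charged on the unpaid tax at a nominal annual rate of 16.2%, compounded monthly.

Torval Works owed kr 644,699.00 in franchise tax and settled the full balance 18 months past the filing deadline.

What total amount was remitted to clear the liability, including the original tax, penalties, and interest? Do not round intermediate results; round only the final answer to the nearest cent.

Penalty (uncapped): 18 × 1.75% × kr 644,699.00 = kr 203,080.19…; cap = 12.5% × kr 644,699.00 = kr 80,587.38… → penalty = kr 80,587.38…
Interest (16.2%/yr ÷ 12 = 1.35%/month): kr 644,699.00 × ((1 + 0.0135)^18 − 1) = kr 176,001.2224…
Total = kr 644,699.00 + kr 80,587.3750 + kr 176,001.2224… = kr 901,287.60

kr 901,287.60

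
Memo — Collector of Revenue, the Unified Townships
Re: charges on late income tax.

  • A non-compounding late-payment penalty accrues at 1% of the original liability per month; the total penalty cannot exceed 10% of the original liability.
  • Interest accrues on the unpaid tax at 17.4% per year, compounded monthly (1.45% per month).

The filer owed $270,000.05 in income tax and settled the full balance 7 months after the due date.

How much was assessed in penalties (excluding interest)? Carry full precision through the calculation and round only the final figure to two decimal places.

$18,900.00

Penalty: 7 × 1% × $270,000.05 = $18,900.00… (below the 10% cap of $27,000.01…)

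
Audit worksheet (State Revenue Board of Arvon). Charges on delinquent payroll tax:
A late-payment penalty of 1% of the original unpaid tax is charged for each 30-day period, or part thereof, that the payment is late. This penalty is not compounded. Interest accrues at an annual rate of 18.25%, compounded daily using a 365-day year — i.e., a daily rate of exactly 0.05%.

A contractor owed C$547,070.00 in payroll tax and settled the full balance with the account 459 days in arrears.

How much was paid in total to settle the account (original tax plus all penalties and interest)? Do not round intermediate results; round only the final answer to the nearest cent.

Penalty periods: ⌈459/30⌉ = 16; penalty = 16 × 1% × C$547,070.00 = C$87,531.20
Interest: C$547,070.00 × ((1 + 0.0005)^459 − 1) = C$547,070.00 × 0.25789872… = C$141,088.6513…
Total = C$547,070.00 + C$87,531.2000 + C$141,088.6513… = C$775,689.85

C$775,689.85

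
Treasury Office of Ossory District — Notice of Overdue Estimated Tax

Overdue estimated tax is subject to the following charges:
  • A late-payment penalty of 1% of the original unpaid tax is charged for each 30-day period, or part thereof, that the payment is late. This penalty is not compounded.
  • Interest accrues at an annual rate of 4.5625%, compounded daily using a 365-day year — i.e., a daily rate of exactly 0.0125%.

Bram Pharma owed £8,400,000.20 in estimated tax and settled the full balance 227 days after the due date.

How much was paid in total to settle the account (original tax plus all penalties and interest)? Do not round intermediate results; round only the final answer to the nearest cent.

£9,313,748.70

Penalty periods: ⌈227/30⌉ = 8; penalty = 8 × 1% × £8,400,000.20 = £672,000.02…
Interest: £8,400,000.20 × ((1 + 0.000125)^227 − 1) = £8,400,000.20 × 0.02877958… = £241,748.4844…
Total = £8,400,000.20 + £672,000.0160 + £241,748.4844… = £9,313,748.70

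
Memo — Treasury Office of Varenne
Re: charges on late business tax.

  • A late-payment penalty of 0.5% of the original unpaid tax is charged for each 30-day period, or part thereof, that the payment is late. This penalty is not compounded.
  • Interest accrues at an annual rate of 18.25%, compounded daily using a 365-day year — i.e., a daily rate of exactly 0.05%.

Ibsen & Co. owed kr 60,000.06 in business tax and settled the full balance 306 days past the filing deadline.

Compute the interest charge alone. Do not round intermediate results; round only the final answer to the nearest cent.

kr 9,916.84

Interest: kr 60,000.06 × ((1 + 0.0005)^306 − 1) = kr 60,000.06 × 0.16528042… = kr 9,916.8352…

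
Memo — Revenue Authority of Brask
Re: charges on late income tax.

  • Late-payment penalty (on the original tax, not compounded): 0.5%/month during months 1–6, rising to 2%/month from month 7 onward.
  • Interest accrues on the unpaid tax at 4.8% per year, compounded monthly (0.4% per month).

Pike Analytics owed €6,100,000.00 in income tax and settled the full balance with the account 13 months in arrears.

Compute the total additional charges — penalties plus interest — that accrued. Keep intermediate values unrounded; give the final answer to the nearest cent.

€1,361,925.58

Penalty, months 1–6: 6 × 0.5% × €6,100,000.00 = €183,000.00
Penalty, months 7–13: 7 × 2% × €6,100,000.00 = €854,000.00
Interest: €6,100,000.00 × ((1 + 0.004)^13 − 1) = €6,100,000.00 × 0.0532665… = €324,925.5790…
Penalties + interest = €1,037,000.0000 + €324,925.5790… = €1,361,925.58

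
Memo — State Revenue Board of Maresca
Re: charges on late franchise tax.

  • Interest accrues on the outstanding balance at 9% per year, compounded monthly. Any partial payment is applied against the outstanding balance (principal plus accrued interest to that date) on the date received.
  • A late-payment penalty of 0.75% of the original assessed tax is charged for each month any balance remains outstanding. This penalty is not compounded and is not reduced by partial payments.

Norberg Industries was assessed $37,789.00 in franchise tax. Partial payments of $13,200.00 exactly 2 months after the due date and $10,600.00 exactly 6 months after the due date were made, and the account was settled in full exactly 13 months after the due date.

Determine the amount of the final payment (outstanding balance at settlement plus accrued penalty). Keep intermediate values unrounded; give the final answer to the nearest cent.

Monthly rate = 9% ÷ 12 = 0.75%
Balance at month 2: $37,789.0000 × (1 + 0.0075)^2 = $38,357.9606…
After $13,200.00 payment: $38,357.9606… − $13,200.00 = $25,157.9606…
Balance at month 6: $25,157.9606… × (1 + 0.0075)^4 = $25,921.2328…
After $10,600.00 payment: $25,921.2328… − $10,600.00 = $15,321.2328…
Balance at month 13: $15,321.2328… × (1 + 0.0075)^7 = $16,143.9237…
Penalty: 13 × 0.75% × $37,789.00 = $3,684.43…
Final settlement = outstanding balance + penalty = $16,143.9237… + $3,684.43… = $19,828.35

$19,828.35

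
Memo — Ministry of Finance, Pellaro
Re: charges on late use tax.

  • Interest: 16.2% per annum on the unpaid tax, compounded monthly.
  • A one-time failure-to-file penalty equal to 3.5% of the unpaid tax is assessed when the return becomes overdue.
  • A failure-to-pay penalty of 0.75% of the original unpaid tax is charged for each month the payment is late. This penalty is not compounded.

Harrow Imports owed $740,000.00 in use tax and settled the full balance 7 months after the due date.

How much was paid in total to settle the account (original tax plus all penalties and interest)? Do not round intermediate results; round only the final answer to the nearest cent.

$877,576.76

Failure-to-file penalty: 3.5% × $740,000.00 = $25,900.00
Failure-to-pay penalty = 0.75% × $740,000.00 × 7 mo = $38,850.00
Interest (16.2%/yr ÷ 12 = 1.35%/month): $740,000.00 × ((1 + 0.0135)^7 − 1) = $72,826.7560…
Total = $740,000.00 + $64,750.0000 + $72,826.7560… = $877,576.76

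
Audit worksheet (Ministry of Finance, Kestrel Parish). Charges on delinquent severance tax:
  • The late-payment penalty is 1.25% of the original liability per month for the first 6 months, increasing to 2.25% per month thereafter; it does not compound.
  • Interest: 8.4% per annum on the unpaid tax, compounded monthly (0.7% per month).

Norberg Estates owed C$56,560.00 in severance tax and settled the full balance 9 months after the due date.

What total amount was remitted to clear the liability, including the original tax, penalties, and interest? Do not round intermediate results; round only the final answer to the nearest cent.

Penalty, months 1–6: 6 × 1.25% × C$56,560.00 = C$4,242.00
Penalty, months 7–9: 3 × 2.25% × C$56,560.00 = C$3,817.80
Interest: C$56,560.00 × ((1 + 0.007)^9 − 1) = C$56,560.00 × 0.0647931… = C$3,664.6987…
Total = C$56,560.00 + C$8,059.8000 + C$3,664.6987… = C$68,284.50

C$68,284.50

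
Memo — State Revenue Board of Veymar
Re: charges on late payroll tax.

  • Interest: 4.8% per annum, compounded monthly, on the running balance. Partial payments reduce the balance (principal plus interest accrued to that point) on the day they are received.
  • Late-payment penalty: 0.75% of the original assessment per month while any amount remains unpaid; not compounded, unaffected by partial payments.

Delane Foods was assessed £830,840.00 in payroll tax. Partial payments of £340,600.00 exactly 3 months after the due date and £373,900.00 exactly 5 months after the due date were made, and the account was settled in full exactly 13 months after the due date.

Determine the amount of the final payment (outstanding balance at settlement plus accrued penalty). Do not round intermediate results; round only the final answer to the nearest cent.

Monthly rate = 4.8% ÷ 12 = 0.4%
Balance at month 3: £830,840.0000 × (1 + 0.004)^3 = £840,850.0135…
After £340,600.00 payment: £840,850.0135… − £340,600.00 = £500,250.0135…
Balance at month 5: £500,250.0135… × (1 + 0.004)^2 = £504,260.0176…
After £373,900.00 payment: £504,260.0176… − £373,900.00 = £130,360.0176…
Balance at month 13: £130,360.0176… × (1 + 0.004)^8 = £134,590.4090…
Penalty: 13 × 0.75% × £830,840.00 = £81,006.90
Final settlement = outstanding balance + penalty = £134,590.4090… + £81,006.90 = £215,597.31

£215,597.31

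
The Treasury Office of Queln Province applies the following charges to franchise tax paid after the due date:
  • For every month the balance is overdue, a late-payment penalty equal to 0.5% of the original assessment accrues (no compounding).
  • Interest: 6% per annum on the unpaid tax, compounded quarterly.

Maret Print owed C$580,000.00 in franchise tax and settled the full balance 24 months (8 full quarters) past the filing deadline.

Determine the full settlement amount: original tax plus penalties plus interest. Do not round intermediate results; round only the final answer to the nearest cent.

C$722,965.70

Late-payment penalty = 0.5% × C$580,000.00 × 24 mo = C$69,600.00
Interest (6%/yr ÷ 4 = 1.5%/quarter): C$580,000.00 × ((1 + 0.015)^8 − 1) = C$73,365.7002…
Total = C$580,000.00 + C$69,600.0000 + C$73,365.7002… = C$722,965.70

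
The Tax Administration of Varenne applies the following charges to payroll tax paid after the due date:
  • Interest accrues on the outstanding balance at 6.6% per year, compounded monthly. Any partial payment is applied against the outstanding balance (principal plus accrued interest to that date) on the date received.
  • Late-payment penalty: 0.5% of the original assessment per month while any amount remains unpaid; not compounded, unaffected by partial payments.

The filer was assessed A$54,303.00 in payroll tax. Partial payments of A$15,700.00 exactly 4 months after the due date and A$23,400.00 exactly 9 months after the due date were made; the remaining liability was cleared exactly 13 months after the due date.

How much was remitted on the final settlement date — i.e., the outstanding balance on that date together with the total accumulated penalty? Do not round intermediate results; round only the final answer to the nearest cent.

A$21,432.58

Monthly rate = 6.6% ÷ 12 = 0.55%
Balance at month 4: A$54,303.0000 × (1 + 0.0055)^4 = A$55,507.5582…
After A$15,700.00 payment: A$55,507.5582… − A$15,700.00 = A$39,807.5582…
Balance at month 9: A$39,807.5582… × (1 + 0.0055)^5 = A$40,914.3742…
After A$23,400.00 payment: A$40,914.3742… − A$23,400.00 = A$17,514.3742…
Balance at month 13: A$17,514.3742… × (1 + 0.0055)^4 = A$17,902.8810…
Penalty: 13 × 0.5% × A$54,303.00 = A$3,529.70…
Final settlement = outstanding balance + penalty = A$17,902.8810… + A$3,529.70… = A$21,432.58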